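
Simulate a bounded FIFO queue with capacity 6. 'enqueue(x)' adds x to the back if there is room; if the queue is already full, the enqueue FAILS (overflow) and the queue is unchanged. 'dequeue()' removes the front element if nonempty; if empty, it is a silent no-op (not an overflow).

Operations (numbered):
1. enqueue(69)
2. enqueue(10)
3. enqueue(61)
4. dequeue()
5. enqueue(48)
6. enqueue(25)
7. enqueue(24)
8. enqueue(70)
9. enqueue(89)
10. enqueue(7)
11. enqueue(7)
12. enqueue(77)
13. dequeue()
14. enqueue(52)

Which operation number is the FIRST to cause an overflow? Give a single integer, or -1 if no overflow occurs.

1. enqueue(69): size=1
2. enqueue(10): size=2
3. enqueue(61): size=3
4. dequeue(): size=2
5. enqueue(48): size=3
6. enqueue(25): size=4
7. enqueue(24): size=5
8. enqueue(70): size=6
9. enqueue(89): size=6=cap → OVERFLOW (fail)
10. enqueue(7): size=6=cap → OVERFLOW (fail)
11. enqueue(7): size=6=cap → OVERFLOW (fail)
12. enqueue(77): size=6=cap → OVERFLOW (fail)
13. dequeue(): size=5
14. enqueue(52): size=6

Answer: 9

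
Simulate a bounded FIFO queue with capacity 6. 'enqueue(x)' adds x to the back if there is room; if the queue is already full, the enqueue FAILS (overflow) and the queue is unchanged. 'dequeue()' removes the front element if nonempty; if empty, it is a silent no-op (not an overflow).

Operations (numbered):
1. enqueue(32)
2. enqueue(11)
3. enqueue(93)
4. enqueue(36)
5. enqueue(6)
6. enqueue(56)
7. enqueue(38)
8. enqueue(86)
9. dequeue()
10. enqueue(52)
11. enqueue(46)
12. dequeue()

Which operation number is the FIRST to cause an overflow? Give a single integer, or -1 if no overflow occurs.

Answer: 7

Derivation:
1. enqueue(32): size=1
2. enqueue(11): size=2
3. enqueue(93): size=3
4. enqueue(36): size=4
5. enqueue(6): size=5
6. enqueue(56): size=6
7. enqueue(38): size=6=cap → OVERFLOW (fail)
8. enqueue(86): size=6=cap → OVERFLOW (fail)
9. dequeue(): size=5
10. enqueue(52): size=6
11. enqueue(46): size=6=cap → OVERFLOW (fail)
12. dequeue(): size=5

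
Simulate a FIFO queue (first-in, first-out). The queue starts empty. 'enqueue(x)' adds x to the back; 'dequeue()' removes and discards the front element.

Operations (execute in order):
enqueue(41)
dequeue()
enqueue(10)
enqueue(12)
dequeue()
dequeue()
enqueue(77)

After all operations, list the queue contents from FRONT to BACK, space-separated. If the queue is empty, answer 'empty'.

enqueue(41): [41]
dequeue(): []
enqueue(10): [10]
enqueue(12): [10, 12]
dequeue(): [12]
dequeue(): []
enqueue(77): [77]

Answer: 77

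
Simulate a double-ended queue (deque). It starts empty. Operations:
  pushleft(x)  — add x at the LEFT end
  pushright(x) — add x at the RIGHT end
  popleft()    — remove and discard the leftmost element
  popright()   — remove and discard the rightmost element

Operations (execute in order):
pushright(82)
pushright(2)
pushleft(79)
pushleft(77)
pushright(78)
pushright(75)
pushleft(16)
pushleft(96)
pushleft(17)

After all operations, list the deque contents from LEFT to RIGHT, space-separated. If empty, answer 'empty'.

pushright(82): [82]
pushright(2): [82, 2]
pushleft(79): [79, 82, 2]
pushleft(77): [77, 79, 82, 2]
pushright(78): [77, 79, 82, 2, 78]
pushright(75): [77, 79, 82, 2, 78, 75]
pushleft(16): [16, 77, 79, 82, 2, 78, 75]
pushleft(96): [96, 16, 77, 79, 82, 2, 78, 75]
pushleft(17): [17, 96, 16, 77, 79, 82, 2, 78, 75]

Answer: 17 96 16 77 79 82 2 78 75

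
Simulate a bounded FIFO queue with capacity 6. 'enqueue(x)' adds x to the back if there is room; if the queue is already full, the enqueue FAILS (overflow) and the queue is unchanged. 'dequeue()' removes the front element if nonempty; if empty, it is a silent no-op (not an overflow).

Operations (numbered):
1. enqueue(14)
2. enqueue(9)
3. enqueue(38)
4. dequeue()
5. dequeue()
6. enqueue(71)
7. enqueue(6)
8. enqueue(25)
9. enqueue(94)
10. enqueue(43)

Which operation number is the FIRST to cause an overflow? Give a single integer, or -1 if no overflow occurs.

Answer: -1

Derivation:
1. enqueue(14): size=1
2. enqueue(9): size=2
3. enqueue(38): size=3
4. dequeue(): size=2
5. dequeue(): size=1
6. enqueue(71): size=2
7. enqueue(6): size=3
8. enqueue(25): size=4
9. enqueue(94): size=5
10. enqueue(43): size=6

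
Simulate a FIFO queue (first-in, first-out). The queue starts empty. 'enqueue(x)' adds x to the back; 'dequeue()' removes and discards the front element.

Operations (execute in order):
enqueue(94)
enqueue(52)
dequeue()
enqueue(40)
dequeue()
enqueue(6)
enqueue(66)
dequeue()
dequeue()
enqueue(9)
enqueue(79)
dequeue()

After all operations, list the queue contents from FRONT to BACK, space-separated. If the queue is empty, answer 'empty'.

Answer: 9 79

Derivation:
enqueue(94): [94]
enqueue(52): [94, 52]
dequeue(): [52]
enqueue(40): [52, 40]
dequeue(): [40]
enqueue(6): [40, 6]
enqueue(66): [40, 6, 66]
dequeue(): [6, 66]
dequeue(): [66]
enqueue(9): [66, 9]
enqueue(79): [66, 9, 79]
dequeue(): [9, 79]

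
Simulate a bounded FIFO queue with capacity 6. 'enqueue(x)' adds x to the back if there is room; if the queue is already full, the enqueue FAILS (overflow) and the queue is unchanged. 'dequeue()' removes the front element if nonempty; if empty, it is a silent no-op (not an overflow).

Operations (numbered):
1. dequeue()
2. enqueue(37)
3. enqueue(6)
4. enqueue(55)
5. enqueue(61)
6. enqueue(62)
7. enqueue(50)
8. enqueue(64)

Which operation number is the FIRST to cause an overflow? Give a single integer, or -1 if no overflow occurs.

1. dequeue(): empty, no-op, size=0
2. enqueue(37): size=1
3. enqueue(6): size=2
4. enqueue(55): size=3
5. enqueue(61): size=4
6. enqueue(62): size=5
7. enqueue(50): size=6
8. enqueue(64): size=6=cap → OVERFLOW (fail)

Answer: 8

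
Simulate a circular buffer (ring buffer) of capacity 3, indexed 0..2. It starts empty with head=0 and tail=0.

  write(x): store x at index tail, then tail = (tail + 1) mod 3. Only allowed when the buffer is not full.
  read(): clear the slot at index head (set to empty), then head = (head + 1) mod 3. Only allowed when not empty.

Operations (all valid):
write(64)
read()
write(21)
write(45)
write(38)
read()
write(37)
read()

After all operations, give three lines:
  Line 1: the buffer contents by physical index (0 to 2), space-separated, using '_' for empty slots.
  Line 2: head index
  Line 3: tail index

Answer: 38 37 _
0
2

Derivation:
write(64): buf=[64 _ _], head=0, tail=1, size=1
read(): buf=[_ _ _], head=1, tail=1, size=0
write(21): buf=[_ 21 _], head=1, tail=2, size=1
write(45): buf=[_ 21 45], head=1, tail=0, size=2
write(38): buf=[38 21 45], head=1, tail=1, size=3
read(): buf=[38 _ 45], head=2, tail=1, size=2
write(37): buf=[38 37 45], head=2, tail=2, size=3
read(): buf=[38 37 _], head=0, tail=2, size=2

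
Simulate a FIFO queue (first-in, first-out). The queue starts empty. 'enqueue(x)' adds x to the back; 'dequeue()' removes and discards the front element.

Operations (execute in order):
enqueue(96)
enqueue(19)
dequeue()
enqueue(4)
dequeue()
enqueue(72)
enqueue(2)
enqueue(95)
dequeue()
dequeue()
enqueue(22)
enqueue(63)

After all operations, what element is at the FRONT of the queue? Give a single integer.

Answer: 2

Derivation:
enqueue(96): queue = [96]
enqueue(19): queue = [96, 19]
dequeue(): queue = [19]
enqueue(4): queue = [19, 4]
dequeue(): queue = [4]
enqueue(72): queue = [4, 72]
enqueue(2): queue = [4, 72, 2]
enqueue(95): queue = [4, 72, 2, 95]
dequeue(): queue = [72, 2, 95]
dequeue(): queue = [2, 95]
enqueue(22): queue = [2, 95, 22]
enqueue(63): queue = [2, 95, 22, 63]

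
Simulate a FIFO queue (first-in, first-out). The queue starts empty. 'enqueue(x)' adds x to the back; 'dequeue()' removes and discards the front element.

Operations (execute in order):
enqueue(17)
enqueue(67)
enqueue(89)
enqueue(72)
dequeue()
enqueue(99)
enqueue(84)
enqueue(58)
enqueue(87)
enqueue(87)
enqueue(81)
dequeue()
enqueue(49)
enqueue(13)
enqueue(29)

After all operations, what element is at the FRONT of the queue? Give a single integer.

Answer: 89

Derivation:
enqueue(17): queue = [17]
enqueue(67): queue = [17, 67]
enqueue(89): queue = [17, 67, 89]
enqueue(72): queue = [17, 67, 89, 72]
dequeue(): queue = [67, 89, 72]
enqueue(99): queue = [67, 89, 72, 99]
enqueue(84): queue = [67, 89, 72, 99, 84]
enqueue(58): queue = [67, 89, 72, 99, 84, 58]
enqueue(87): queue = [67, 89, 72, 99, 84, 58, 87]
enqueue(87): queue = [67, 89, 72, 99, 84, 58, 87, 87]
enqueue(81): queue = [67, 89, 72, 99, 84, 58, 87, 87, 81]
dequeue(): queue = [89, 72, 99, 84, 58, 87, 87, 81]
enqueue(49): queue = [89, 72, 99, 84, 58, 87, 87, 81, 49]
enqueue(13): queue = [89, 72, 99, 84, 58, 87, 87, 81, 49, 13]
enqueue(29): queue = [89, 72, 99, 84, 58, 87, 87, 81, 49, 13, 29]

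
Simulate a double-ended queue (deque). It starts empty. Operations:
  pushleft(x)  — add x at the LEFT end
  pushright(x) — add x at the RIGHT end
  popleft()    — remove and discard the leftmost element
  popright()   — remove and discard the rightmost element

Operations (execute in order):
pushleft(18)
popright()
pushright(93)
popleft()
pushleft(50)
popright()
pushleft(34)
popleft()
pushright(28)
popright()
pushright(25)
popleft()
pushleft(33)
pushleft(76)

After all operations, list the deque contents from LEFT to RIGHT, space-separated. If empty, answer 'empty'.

pushleft(18): [18]
popright(): []
pushright(93): [93]
popleft(): []
pushleft(50): [50]
popright(): []
pushleft(34): [34]
popleft(): []
pushright(28): [28]
popright(): []
pushright(25): [25]
popleft(): []
pushleft(33): [33]
pushleft(76): [76, 33]

Answer: 76 33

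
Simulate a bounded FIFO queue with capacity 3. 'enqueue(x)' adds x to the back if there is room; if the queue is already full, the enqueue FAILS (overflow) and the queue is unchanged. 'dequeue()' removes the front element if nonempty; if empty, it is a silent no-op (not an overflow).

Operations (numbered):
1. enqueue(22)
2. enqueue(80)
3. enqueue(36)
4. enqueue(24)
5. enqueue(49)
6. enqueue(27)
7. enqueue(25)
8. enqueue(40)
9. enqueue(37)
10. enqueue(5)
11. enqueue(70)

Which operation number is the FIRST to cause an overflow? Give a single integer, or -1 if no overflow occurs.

1. enqueue(22): size=1
2. enqueue(80): size=2
3. enqueue(36): size=3
4. enqueue(24): size=3=cap → OVERFLOW (fail)
5. enqueue(49): size=3=cap → OVERFLOW (fail)
6. enqueue(27): size=3=cap → OVERFLOW (fail)
7. enqueue(25): size=3=cap → OVERFLOW (fail)
8. enqueue(40): size=3=cap → OVERFLOW (fail)
9. enqueue(37): size=3=cap → OVERFLOW (fail)
10. enqueue(5): size=3=cap → OVERFLOW (fail)
11. enqueue(70): size=3=cap → OVERFLOW (fail)

Answer: 4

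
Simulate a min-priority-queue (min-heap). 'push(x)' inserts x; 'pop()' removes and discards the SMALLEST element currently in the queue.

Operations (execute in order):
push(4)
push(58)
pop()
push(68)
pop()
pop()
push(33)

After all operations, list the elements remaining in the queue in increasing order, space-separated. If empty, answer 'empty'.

Answer: 33

Derivation:
push(4): heap contents = [4]
push(58): heap contents = [4, 58]
pop() → 4: heap contents = [58]
push(68): heap contents = [58, 68]
pop() → 58: heap contents = [68]
pop() → 68: heap contents = []
push(33): heap contents = [33]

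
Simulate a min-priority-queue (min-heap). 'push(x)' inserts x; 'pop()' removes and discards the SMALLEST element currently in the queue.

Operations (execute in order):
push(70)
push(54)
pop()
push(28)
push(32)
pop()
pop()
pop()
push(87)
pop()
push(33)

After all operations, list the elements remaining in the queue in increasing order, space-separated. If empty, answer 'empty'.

Answer: 33

Derivation:
push(70): heap contents = [70]
push(54): heap contents = [54, 70]
pop() → 54: heap contents = [70]
push(28): heap contents = [28, 70]
push(32): heap contents = [28, 32, 70]
pop() → 28: heap contents = [32, 70]
pop() → 32: heap contents = [70]
pop() → 70: heap contents = []
push(87): heap contents = [87]
pop() → 87: heap contents = []
push(33): heap contents = [33]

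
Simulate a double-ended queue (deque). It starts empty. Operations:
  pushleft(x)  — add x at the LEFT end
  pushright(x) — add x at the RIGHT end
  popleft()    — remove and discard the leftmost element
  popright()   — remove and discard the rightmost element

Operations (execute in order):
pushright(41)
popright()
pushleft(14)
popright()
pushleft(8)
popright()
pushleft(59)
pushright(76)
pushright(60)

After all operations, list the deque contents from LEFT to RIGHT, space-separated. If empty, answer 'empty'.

pushright(41): [41]
popright(): []
pushleft(14): [14]
popright(): []
pushleft(8): [8]
popright(): []
pushleft(59): [59]
pushright(76): [59, 76]
pushright(60): [59, 76, 60]

Answer: 59 76 60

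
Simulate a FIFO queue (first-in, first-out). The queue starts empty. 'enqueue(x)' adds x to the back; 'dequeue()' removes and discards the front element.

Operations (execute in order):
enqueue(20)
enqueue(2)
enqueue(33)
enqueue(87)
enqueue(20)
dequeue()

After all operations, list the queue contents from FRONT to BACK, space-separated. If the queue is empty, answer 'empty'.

Answer: 2 33 87 20

Derivation:
enqueue(20): [20]
enqueue(2): [20, 2]
enqueue(33): [20, 2, 33]
enqueue(87): [20, 2, 33, 87]
enqueue(20): [20, 2, 33, 87, 20]
dequeue(): [2, 33, 87, 20]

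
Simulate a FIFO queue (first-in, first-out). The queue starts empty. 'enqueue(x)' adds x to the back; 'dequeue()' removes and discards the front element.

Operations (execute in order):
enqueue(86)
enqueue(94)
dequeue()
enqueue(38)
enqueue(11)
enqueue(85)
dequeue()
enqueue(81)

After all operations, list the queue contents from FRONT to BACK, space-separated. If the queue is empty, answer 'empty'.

enqueue(86): [86]
enqueue(94): [86, 94]
dequeue(): [94]
enqueue(38): [94, 38]
enqueue(11): [94, 38, 11]
enqueue(85): [94, 38, 11, 85]
dequeue(): [38, 11, 85]
enqueue(81): [38, 11, 85, 81]

Answer: 38 11 85 81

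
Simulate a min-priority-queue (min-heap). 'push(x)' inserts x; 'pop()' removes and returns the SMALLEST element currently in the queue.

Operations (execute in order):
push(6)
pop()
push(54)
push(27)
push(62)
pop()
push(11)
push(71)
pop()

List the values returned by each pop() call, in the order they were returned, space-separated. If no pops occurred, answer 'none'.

push(6): heap contents = [6]
pop() → 6: heap contents = []
push(54): heap contents = [54]
push(27): heap contents = [27, 54]
push(62): heap contents = [27, 54, 62]
pop() → 27: heap contents = [54, 62]
push(11): heap contents = [11, 54, 62]
push(71): heap contents = [11, 54, 62, 71]
pop() → 11: heap contents = [54, 62, 71]

Answer: 6 27 11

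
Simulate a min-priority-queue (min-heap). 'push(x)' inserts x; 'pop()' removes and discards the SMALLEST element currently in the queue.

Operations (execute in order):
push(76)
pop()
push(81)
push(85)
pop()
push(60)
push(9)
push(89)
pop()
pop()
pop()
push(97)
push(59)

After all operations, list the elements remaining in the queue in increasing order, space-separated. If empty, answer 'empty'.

push(76): heap contents = [76]
pop() → 76: heap contents = []
push(81): heap contents = [81]
push(85): heap contents = [81, 85]
pop() → 81: heap contents = [85]
push(60): heap contents = [60, 85]
push(9): heap contents = [9, 60, 85]
push(89): heap contents = [9, 60, 85, 89]
pop() → 9: heap contents = [60, 85, 89]
pop() → 60: heap contents = [85, 89]
pop() → 85: heap contents = [89]
push(97): heap contents = [89, 97]
push(59): heap contents = [59, 89, 97]

Answer: 59 89 97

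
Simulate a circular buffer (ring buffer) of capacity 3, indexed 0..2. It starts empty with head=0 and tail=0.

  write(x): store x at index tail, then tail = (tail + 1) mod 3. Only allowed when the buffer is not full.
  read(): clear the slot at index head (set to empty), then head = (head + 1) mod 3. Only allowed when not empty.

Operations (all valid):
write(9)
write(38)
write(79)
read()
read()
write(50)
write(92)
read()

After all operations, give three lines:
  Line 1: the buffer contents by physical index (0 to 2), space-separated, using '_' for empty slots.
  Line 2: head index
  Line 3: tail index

write(9): buf=[9 _ _], head=0, tail=1, size=1
write(38): buf=[9 38 _], head=0, tail=2, size=2
write(79): buf=[9 38 79], head=0, tail=0, size=3
read(): buf=[_ 38 79], head=1, tail=0, size=2
read(): buf=[_ _ 79], head=2, tail=0, size=1
write(50): buf=[50 _ 79], head=2, tail=1, size=2
write(92): buf=[50 92 79], head=2, tail=2, size=3
read(): buf=[50 92 _], head=0, tail=2, size=2

Answer: 50 92 _
0
2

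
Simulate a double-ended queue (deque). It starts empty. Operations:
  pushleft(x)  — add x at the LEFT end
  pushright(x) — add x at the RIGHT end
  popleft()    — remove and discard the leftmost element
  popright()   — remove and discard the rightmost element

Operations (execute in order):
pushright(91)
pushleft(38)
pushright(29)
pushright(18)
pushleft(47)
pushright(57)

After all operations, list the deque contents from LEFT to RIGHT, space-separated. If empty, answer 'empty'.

Answer: 47 38 91 29 18 57

Derivation:
pushright(91): [91]
pushleft(38): [38, 91]
pushright(29): [38, 91, 29]
pushright(18): [38, 91, 29, 18]
pushleft(47): [47, 38, 91, 29, 18]
pushright(57): [47, 38, 91, 29, 18, 57]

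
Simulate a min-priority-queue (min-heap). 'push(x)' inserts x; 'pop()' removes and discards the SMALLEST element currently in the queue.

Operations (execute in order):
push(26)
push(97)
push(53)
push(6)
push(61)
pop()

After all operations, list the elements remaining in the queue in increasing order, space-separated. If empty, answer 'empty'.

Answer: 26 53 61 97

Derivation:
push(26): heap contents = [26]
push(97): heap contents = [26, 97]
push(53): heap contents = [26, 53, 97]
push(6): heap contents = [6, 26, 53, 97]
push(61): heap contents = [6, 26, 53, 61, 97]
pop() → 6: heap contents = [26, 53, 61, 97]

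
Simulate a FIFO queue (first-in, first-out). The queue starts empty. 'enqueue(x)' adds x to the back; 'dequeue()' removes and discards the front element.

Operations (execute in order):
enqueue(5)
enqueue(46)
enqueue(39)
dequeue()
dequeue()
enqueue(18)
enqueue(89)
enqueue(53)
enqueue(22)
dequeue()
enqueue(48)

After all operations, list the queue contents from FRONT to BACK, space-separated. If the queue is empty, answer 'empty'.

enqueue(5): [5]
enqueue(46): [5, 46]
enqueue(39): [5, 46, 39]
dequeue(): [46, 39]
dequeue(): [39]
enqueue(18): [39, 18]
enqueue(89): [39, 18, 89]
enqueue(53): [39, 18, 89, 53]
enqueue(22): [39, 18, 89, 53, 22]
dequeue(): [18, 89, 53, 22]
enqueue(48): [18, 89, 53, 22, 48]

Answer: 18 89 53 22 48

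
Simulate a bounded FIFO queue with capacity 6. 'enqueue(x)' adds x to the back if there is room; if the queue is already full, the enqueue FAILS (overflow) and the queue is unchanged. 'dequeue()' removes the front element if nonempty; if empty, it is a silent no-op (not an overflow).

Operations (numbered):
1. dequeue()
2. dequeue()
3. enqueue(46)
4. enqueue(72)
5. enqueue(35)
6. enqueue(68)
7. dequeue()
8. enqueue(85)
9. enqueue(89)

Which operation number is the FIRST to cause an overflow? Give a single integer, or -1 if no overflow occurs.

Answer: -1

Derivation:
1. dequeue(): empty, no-op, size=0
2. dequeue(): empty, no-op, size=0
3. enqueue(46): size=1
4. enqueue(72): size=2
5. enqueue(35): size=3
6. enqueue(68): size=4
7. dequeue(): size=3
8. enqueue(85): size=4
9. enqueue(89): size=5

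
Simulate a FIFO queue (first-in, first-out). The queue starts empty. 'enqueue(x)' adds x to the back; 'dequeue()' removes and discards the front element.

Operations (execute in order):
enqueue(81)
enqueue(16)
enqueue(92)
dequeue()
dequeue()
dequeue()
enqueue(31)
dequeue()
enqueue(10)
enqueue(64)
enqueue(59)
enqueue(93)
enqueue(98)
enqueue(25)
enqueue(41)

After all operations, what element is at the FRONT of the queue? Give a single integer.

Answer: 10

Derivation:
enqueue(81): queue = [81]
enqueue(16): queue = [81, 16]
enqueue(92): queue = [81, 16, 92]
dequeue(): queue = [16, 92]
dequeue(): queue = [92]
dequeue(): queue = []
enqueue(31): queue = [31]
dequeue(): queue = []
enqueue(10): queue = [10]
enqueue(64): queue = [10, 64]
enqueue(59): queue = [10, 64, 59]
enqueue(93): queue = [10, 64, 59, 93]
enqueue(98): queue = [10, 64, 59, 93, 98]
enqueue(25): queue = [10, 64, 59, 93, 98, 25]
enqueue(41): queue = [10, 64, 59, 93, 98, 25, 41]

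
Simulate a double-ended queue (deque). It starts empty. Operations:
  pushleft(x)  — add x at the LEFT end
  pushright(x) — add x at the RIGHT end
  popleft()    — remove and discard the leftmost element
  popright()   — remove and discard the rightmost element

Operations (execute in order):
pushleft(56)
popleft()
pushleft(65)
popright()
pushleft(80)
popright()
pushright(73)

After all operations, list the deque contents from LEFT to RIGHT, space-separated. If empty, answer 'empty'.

pushleft(56): [56]
popleft(): []
pushleft(65): [65]
popright(): []
pushleft(80): [80]
popright(): []
pushright(73): [73]

Answer: 73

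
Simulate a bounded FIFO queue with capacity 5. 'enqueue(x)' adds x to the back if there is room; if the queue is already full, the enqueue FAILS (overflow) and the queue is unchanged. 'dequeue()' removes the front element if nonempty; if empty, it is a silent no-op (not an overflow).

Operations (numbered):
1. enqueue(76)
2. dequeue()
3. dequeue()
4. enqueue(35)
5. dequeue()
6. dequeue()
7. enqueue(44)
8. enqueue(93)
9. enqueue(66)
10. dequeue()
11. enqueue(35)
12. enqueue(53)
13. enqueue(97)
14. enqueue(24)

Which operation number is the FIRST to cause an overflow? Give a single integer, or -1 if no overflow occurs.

Answer: 14

Derivation:
1. enqueue(76): size=1
2. dequeue(): size=0
3. dequeue(): empty, no-op, size=0
4. enqueue(35): size=1
5. dequeue(): size=0
6. dequeue(): empty, no-op, size=0
7. enqueue(44): size=1
8. enqueue(93): size=2
9. enqueue(66): size=3
10. dequeue(): size=2
11. enqueue(35): size=3
12. enqueue(53): size=4
13. enqueue(97): size=5
14. enqueue(24): size=5=cap → OVERFLOW (fail)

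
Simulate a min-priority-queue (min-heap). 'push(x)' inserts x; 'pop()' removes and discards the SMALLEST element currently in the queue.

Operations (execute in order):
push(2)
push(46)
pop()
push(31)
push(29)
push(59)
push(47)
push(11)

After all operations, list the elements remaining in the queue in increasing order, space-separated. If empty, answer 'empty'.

Answer: 11 29 31 46 47 59

Derivation:
push(2): heap contents = [2]
push(46): heap contents = [2, 46]
pop() → 2: heap contents = [46]
push(31): heap contents = [31, 46]
push(29): heap contents = [29, 31, 46]
push(59): heap contents = [29, 31, 46, 59]
push(47): heap contents = [29, 31, 46, 47, 59]
push(11): heap contents = [11, 29, 31, 46, 47, 59]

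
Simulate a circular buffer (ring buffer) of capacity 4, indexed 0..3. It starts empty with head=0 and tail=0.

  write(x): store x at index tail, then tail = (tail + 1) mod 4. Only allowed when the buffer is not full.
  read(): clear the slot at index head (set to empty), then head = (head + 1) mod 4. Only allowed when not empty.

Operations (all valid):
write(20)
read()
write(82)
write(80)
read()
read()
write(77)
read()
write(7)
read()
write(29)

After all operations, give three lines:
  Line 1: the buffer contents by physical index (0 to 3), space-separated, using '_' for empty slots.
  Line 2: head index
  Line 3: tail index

write(20): buf=[20 _ _ _], head=0, tail=1, size=1
read(): buf=[_ _ _ _], head=1, tail=1, size=0
write(82): buf=[_ 82 _ _], head=1, tail=2, size=1
write(80): buf=[_ 82 80 _], head=1, tail=3, size=2
read(): buf=[_ _ 80 _], head=2, tail=3, size=1
read(): buf=[_ _ _ _], head=3, tail=3, size=0
write(77): buf=[_ _ _ 77], head=3, tail=0, size=1
read(): buf=[_ _ _ _], head=0, tail=0, size=0
write(7): buf=[7 _ _ _], head=0, tail=1, size=1
read(): buf=[_ _ _ _], head=1, tail=1, size=0
write(29): buf=[_ 29 _ _], head=1, tail=2, size=1

Answer: _ 29 _ _
1
2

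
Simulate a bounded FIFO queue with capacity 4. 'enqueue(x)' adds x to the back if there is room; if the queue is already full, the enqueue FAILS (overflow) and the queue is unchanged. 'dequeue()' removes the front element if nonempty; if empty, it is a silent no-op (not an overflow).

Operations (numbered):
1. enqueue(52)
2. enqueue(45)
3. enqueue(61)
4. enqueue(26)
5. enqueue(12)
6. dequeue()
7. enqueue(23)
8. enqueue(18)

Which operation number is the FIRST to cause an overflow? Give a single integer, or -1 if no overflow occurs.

1. enqueue(52): size=1
2. enqueue(45): size=2
3. enqueue(61): size=3
4. enqueue(26): size=4
5. enqueue(12): size=4=cap → OVERFLOW (fail)
6. dequeue(): size=3
7. enqueue(23): size=4
8. enqueue(18): size=4=cap → OVERFLOW (fail)

Answer: 5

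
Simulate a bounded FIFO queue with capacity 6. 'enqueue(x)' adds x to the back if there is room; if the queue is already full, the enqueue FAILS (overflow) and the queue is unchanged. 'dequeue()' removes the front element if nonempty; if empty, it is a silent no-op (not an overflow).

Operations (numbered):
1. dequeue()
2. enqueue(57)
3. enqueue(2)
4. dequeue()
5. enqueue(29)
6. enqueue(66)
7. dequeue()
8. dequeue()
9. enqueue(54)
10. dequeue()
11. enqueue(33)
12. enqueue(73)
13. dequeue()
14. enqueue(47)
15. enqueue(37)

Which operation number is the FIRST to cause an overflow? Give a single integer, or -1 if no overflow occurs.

Answer: -1

Derivation:
1. dequeue(): empty, no-op, size=0
2. enqueue(57): size=1
3. enqueue(2): size=2
4. dequeue(): size=1
5. enqueue(29): size=2
6. enqueue(66): size=3
7. dequeue(): size=2
8. dequeue(): size=1
9. enqueue(54): size=2
10. dequeue(): size=1
11. enqueue(33): size=2
12. enqueue(73): size=3
13. dequeue(): size=2
14. enqueue(47): size=3
15. enqueue(37): size=4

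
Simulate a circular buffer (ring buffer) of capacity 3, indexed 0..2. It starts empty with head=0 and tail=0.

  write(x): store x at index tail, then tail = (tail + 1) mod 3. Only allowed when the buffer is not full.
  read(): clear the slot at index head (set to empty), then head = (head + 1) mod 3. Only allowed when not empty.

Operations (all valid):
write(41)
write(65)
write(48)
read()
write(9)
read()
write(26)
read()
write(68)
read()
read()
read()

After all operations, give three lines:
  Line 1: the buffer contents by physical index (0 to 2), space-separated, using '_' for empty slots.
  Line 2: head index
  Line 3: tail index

write(41): buf=[41 _ _], head=0, tail=1, size=1
write(65): buf=[41 65 _], head=0, tail=2, size=2
write(48): buf=[41 65 48], head=0, tail=0, size=3
read(): buf=[_ 65 48], head=1, tail=0, size=2
write(9): buf=[9 65 48], head=1, tail=1, size=3
read(): buf=[9 _ 48], head=2, tail=1, size=2
write(26): buf=[9 26 48], head=2, tail=2, size=3
read(): buf=[9 26 _], head=0, tail=2, size=2
write(68): buf=[9 26 68], head=0, tail=0, size=3
read(): buf=[_ 26 68], head=1, tail=0, size=2
read(): buf=[_ _ 68], head=2, tail=0, size=1
read(): buf=[_ _ _], head=0, tail=0, size=0

Answer: _ _ _
0
0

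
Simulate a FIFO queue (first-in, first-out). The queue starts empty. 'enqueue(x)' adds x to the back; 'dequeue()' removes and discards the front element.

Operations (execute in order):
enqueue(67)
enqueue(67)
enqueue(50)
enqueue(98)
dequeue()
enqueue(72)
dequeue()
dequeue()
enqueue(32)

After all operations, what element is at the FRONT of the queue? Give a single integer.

enqueue(67): queue = [67]
enqueue(67): queue = [67, 67]
enqueue(50): queue = [67, 67, 50]
enqueue(98): queue = [67, 67, 50, 98]
dequeue(): queue = [67, 50, 98]
enqueue(72): queue = [67, 50, 98, 72]
dequeue(): queue = [50, 98, 72]
dequeue(): queue = [98, 72]
enqueue(32): queue = [98, 72, 32]

Answer: 98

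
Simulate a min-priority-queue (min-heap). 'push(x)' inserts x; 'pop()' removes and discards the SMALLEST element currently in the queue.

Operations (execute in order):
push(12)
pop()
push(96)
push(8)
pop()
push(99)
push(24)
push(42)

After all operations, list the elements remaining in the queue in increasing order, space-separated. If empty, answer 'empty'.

push(12): heap contents = [12]
pop() → 12: heap contents = []
push(96): heap contents = [96]
push(8): heap contents = [8, 96]
pop() → 8: heap contents = [96]
push(99): heap contents = [96, 99]
push(24): heap contents = [24, 96, 99]
push(42): heap contents = [24, 42, 96, 99]

Answer: 24 42 96 99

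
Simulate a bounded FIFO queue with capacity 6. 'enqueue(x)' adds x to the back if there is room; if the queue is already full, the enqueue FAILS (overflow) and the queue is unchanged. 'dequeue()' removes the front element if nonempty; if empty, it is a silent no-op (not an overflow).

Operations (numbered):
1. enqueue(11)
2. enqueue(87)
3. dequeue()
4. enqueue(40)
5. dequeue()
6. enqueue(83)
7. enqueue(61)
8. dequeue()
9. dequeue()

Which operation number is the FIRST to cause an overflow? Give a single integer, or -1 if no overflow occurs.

1. enqueue(11): size=1
2. enqueue(87): size=2
3. dequeue(): size=1
4. enqueue(40): size=2
5. dequeue(): size=1
6. enqueue(83): size=2
7. enqueue(61): size=3
8. dequeue(): size=2
9. dequeue(): size=1

Answer: -1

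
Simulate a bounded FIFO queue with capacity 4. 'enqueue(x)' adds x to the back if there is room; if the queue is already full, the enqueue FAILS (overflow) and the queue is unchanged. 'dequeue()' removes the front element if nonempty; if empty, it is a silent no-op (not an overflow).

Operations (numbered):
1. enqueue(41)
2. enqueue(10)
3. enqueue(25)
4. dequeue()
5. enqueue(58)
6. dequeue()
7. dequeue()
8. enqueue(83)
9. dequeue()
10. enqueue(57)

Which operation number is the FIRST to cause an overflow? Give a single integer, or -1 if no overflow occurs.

Answer: -1

Derivation:
1. enqueue(41): size=1
2. enqueue(10): size=2
3. enqueue(25): size=3
4. dequeue(): size=2
5. enqueue(58): size=3
6. dequeue(): size=2
7. dequeue(): size=1
8. enqueue(83): size=2
9. dequeue(): size=1
10. enqueue(57): size=2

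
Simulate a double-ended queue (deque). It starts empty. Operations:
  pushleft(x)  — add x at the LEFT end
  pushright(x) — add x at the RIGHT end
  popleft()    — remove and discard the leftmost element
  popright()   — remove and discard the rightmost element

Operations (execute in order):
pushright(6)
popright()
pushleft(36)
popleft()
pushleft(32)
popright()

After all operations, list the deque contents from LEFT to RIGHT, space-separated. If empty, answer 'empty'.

Answer: empty

Derivation:
pushright(6): [6]
popright(): []
pushleft(36): [36]
popleft(): []
pushleft(32): [32]
popright(): []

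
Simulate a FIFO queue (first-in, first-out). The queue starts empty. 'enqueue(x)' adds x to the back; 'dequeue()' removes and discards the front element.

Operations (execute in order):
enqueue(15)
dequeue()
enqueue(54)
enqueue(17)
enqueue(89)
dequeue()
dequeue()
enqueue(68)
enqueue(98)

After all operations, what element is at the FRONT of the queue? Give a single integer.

Answer: 89

Derivation:
enqueue(15): queue = [15]
dequeue(): queue = []
enqueue(54): queue = [54]
enqueue(17): queue = [54, 17]
enqueue(89): queue = [54, 17, 89]
dequeue(): queue = [17, 89]
dequeue(): queue = [89]
enqueue(68): queue = [89, 68]
enqueue(98): queue = [89, 68, 98]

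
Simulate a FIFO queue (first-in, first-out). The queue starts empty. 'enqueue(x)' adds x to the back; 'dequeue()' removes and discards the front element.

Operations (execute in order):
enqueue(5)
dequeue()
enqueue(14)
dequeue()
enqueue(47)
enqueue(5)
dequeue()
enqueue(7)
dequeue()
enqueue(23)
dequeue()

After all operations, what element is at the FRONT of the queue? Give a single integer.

enqueue(5): queue = [5]
dequeue(): queue = []
enqueue(14): queue = [14]
dequeue(): queue = []
enqueue(47): queue = [47]
enqueue(5): queue = [47, 5]
dequeue(): queue = [5]
enqueue(7): queue = [5, 7]
dequeue(): queue = [7]
enqueue(23): queue = [7, 23]
dequeue(): queue = [23]

Answer: 23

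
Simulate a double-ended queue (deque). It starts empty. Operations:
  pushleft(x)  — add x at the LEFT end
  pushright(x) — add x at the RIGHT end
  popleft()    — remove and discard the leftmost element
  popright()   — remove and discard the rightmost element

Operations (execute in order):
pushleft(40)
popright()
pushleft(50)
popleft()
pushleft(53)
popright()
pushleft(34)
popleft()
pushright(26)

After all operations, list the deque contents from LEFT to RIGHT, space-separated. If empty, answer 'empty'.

Answer: 26

Derivation:
pushleft(40): [40]
popright(): []
pushleft(50): [50]
popleft(): []
pushleft(53): [53]
popright(): []
pushleft(34): [34]
popleft(): []
pushright(26): [26]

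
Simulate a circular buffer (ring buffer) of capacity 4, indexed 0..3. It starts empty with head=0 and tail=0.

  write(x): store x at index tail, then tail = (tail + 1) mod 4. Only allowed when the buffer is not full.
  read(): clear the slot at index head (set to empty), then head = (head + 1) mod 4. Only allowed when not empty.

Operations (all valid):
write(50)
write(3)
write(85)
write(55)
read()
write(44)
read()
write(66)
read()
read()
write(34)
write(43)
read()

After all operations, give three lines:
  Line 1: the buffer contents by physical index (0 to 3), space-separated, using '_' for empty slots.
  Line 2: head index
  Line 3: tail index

Answer: _ 66 34 43
1
0

Derivation:
write(50): buf=[50 _ _ _], head=0, tail=1, size=1
write(3): buf=[50 3 _ _], head=0, tail=2, size=2
write(85): buf=[50 3 85 _], head=0, tail=3, size=3
write(55): buf=[50 3 85 55], head=0, tail=0, size=4
read(): buf=[_ 3 85 55], head=1, tail=0, size=3
write(44): buf=[44 3 85 55], head=1, tail=1, size=4
read(): buf=[44 _ 85 55], head=2, tail=1, size=3
write(66): buf=[44 66 85 55], head=2, tail=2, size=4
read(): buf=[44 66 _ 55], head=3, tail=2, size=3
read(): buf=[44 66 _ _], head=0, tail=2, size=2
write(34): buf=[44 66 34 _], head=0, tail=3, size=3
write(43): buf=[44 66 34 43], head=0, tail=0, size=4
read(): buf=[_ 66 34 43], head=1, tail=0, size=3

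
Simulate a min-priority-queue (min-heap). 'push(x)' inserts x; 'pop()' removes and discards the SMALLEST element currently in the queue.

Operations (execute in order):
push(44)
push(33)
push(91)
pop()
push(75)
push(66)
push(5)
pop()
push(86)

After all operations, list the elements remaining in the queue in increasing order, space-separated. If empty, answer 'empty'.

Answer: 44 66 75 86 91

Derivation:
push(44): heap contents = [44]
push(33): heap contents = [33, 44]
push(91): heap contents = [33, 44, 91]
pop() → 33: heap contents = [44, 91]
push(75): heap contents = [44, 75, 91]
push(66): heap contents = [44, 66, 75, 91]
push(5): heap contents = [5, 44, 66, 75, 91]
pop() → 5: heap contents = [44, 66, 75, 91]
push(86): heap contents = [44, 66, 75, 86, 91]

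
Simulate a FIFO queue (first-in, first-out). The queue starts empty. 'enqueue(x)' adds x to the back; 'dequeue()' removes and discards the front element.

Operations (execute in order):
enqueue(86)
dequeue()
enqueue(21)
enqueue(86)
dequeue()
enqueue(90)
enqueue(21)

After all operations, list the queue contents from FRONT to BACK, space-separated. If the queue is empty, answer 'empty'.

Answer: 86 90 21

Derivation:
enqueue(86): [86]
dequeue(): []
enqueue(21): [21]
enqueue(86): [21, 86]
dequeue(): [86]
enqueue(90): [86, 90]
enqueue(21): [86, 90, 21]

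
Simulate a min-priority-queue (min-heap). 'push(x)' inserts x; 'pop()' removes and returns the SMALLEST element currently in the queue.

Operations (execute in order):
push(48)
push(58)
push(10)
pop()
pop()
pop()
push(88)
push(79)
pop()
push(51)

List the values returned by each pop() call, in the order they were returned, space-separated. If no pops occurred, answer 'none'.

Answer: 10 48 58 79

Derivation:
push(48): heap contents = [48]
push(58): heap contents = [48, 58]
push(10): heap contents = [10, 48, 58]
pop() → 10: heap contents = [48, 58]
pop() → 48: heap contents = [58]
pop() → 58: heap contents = []
push(88): heap contents = [88]
push(79): heap contents = [79, 88]
pop() → 79: heap contents = [88]
push(51): heap contents = [51, 88]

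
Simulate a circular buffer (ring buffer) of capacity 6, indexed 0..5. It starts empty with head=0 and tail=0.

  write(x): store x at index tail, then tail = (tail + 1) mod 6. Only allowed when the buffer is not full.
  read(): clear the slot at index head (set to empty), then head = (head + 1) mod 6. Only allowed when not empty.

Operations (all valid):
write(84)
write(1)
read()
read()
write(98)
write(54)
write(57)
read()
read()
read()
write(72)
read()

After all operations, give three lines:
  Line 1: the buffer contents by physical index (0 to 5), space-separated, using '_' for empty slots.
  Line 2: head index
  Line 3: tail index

write(84): buf=[84 _ _ _ _ _], head=0, tail=1, size=1
write(1): buf=[84 1 _ _ _ _], head=0, tail=2, size=2
read(): buf=[_ 1 _ _ _ _], head=1, tail=2, size=1
read(): buf=[_ _ _ _ _ _], head=2, tail=2, size=0
write(98): buf=[_ _ 98 _ _ _], head=2, tail=3, size=1
write(54): buf=[_ _ 98 54 _ _], head=2, tail=4, size=2
write(57): buf=[_ _ 98 54 57 _], head=2, tail=5, size=3
read(): buf=[_ _ _ 54 57 _], head=3, tail=5, size=2
read(): buf=[_ _ _ _ 57 _], head=4, tail=5, size=1
read(): buf=[_ _ _ _ _ _], head=5, tail=5, size=0
write(72): buf=[_ _ _ _ _ 72], head=5, tail=0, size=1
read(): buf=[_ _ _ _ _ _], head=0, tail=0, size=0

Answer: _ _ _ _ _ _
0
0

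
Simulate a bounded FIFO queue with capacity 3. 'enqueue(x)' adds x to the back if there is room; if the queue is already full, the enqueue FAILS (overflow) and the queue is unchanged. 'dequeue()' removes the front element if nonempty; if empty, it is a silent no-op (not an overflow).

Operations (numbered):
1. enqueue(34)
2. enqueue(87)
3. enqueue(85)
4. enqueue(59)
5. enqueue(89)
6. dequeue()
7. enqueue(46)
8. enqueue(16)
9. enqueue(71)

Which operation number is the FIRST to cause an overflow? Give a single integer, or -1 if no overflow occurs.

Answer: 4

Derivation:
1. enqueue(34): size=1
2. enqueue(87): size=2
3. enqueue(85): size=3
4. enqueue(59): size=3=cap → OVERFLOW (fail)
5. enqueue(89): size=3=cap → OVERFLOW (fail)
6. dequeue(): size=2
7. enqueue(46): size=3
8. enqueue(16): size=3=cap → OVERFLOW (fail)
9. enqueue(71): size=3=cap → OVERFLOW (fail)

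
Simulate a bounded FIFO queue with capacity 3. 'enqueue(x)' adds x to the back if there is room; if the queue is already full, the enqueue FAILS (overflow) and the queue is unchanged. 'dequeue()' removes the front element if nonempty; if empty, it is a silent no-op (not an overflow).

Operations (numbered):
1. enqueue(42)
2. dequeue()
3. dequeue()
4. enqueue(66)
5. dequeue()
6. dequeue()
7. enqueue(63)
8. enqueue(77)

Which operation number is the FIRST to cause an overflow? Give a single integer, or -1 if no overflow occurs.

Answer: -1

Derivation:
1. enqueue(42): size=1
2. dequeue(): size=0
3. dequeue(): empty, no-op, size=0
4. enqueue(66): size=1
5. dequeue(): size=0
6. dequeue(): empty, no-op, size=0
7. enqueue(63): size=1
8. enqueue(77): size=2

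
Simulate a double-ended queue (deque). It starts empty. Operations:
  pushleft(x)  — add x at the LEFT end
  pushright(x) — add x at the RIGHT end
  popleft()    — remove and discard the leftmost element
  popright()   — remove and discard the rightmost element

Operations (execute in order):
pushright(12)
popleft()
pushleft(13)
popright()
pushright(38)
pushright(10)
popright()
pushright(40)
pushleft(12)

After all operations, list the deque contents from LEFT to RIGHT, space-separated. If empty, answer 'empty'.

Answer: 12 38 40

Derivation:
pushright(12): [12]
popleft(): []
pushleft(13): [13]
popright(): []
pushright(38): [38]
pushright(10): [38, 10]
popright(): [38]
pushright(40): [38, 40]
pushleft(12): [12, 38, 40]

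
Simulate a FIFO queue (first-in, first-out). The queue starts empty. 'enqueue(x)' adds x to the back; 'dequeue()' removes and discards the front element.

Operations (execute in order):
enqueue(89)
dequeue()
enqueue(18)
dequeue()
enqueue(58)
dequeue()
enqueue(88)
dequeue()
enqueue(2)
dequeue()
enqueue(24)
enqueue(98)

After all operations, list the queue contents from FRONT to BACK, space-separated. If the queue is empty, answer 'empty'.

enqueue(89): [89]
dequeue(): []
enqueue(18): [18]
dequeue(): []
enqueue(58): [58]
dequeue(): []
enqueue(88): [88]
dequeue(): []
enqueue(2): [2]
dequeue(): []
enqueue(24): [24]
enqueue(98): [24, 98]

Answer: 24 98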